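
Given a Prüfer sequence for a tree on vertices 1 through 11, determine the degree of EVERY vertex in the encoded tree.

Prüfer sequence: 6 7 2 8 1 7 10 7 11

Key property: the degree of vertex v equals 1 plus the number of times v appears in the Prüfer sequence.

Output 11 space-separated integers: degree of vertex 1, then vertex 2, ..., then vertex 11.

Answer: 2 2 1 1 1 2 4 2 1 2 2

Derivation:
p_1 = 6: count[6] becomes 1
p_2 = 7: count[7] becomes 1
p_3 = 2: count[2] becomes 1
p_4 = 8: count[8] becomes 1
p_5 = 1: count[1] becomes 1
p_6 = 7: count[7] becomes 2
p_7 = 10: count[10] becomes 1
p_8 = 7: count[7] becomes 3
p_9 = 11: count[11] becomes 1
Degrees (1 + count): deg[1]=1+1=2, deg[2]=1+1=2, deg[3]=1+0=1, deg[4]=1+0=1, deg[5]=1+0=1, deg[6]=1+1=2, deg[7]=1+3=4, deg[8]=1+1=2, deg[9]=1+0=1, deg[10]=1+1=2, deg[11]=1+1=2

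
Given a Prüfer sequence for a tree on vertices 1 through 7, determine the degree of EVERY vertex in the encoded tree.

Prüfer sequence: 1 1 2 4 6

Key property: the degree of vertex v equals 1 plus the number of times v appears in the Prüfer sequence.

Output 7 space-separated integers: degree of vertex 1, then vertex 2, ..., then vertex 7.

p_1 = 1: count[1] becomes 1
p_2 = 1: count[1] becomes 2
p_3 = 2: count[2] becomes 1
p_4 = 4: count[4] becomes 1
p_5 = 6: count[6] becomes 1
Degrees (1 + count): deg[1]=1+2=3, deg[2]=1+1=2, deg[3]=1+0=1, deg[4]=1+1=2, deg[5]=1+0=1, deg[6]=1+1=2, deg[7]=1+0=1

Answer: 3 2 1 2 1 2 1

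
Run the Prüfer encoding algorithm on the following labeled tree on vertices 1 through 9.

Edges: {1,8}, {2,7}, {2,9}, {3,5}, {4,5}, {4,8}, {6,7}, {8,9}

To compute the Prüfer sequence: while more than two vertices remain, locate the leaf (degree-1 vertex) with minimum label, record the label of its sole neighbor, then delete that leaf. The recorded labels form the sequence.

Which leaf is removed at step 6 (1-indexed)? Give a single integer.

Step 1: current leaves = {1,3,6}. Remove leaf 1 (neighbor: 8).
Step 2: current leaves = {3,6}. Remove leaf 3 (neighbor: 5).
Step 3: current leaves = {5,6}. Remove leaf 5 (neighbor: 4).
Step 4: current leaves = {4,6}. Remove leaf 4 (neighbor: 8).
Step 5: current leaves = {6,8}. Remove leaf 6 (neighbor: 7).
Step 6: current leaves = {7,8}. Remove leaf 7 (neighbor: 2).

Answer: 7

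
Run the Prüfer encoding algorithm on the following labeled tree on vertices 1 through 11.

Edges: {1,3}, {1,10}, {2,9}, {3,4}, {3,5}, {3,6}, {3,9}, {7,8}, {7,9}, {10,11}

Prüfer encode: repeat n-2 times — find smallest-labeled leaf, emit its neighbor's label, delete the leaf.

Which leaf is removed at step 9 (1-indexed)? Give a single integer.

Answer: 1

Derivation:
Step 1: current leaves = {2,4,5,6,8,11}. Remove leaf 2 (neighbor: 9).
Step 2: current leaves = {4,5,6,8,11}. Remove leaf 4 (neighbor: 3).
Step 3: current leaves = {5,6,8,11}. Remove leaf 5 (neighbor: 3).
Step 4: current leaves = {6,8,11}. Remove leaf 6 (neighbor: 3).
Step 5: current leaves = {8,11}. Remove leaf 8 (neighbor: 7).
Step 6: current leaves = {7,11}. Remove leaf 7 (neighbor: 9).
Step 7: current leaves = {9,11}. Remove leaf 9 (neighbor: 3).
Step 8: current leaves = {3,11}. Remove leaf 3 (neighbor: 1).
Step 9: current leaves = {1,11}. Remove leaf 1 (neighbor: 10).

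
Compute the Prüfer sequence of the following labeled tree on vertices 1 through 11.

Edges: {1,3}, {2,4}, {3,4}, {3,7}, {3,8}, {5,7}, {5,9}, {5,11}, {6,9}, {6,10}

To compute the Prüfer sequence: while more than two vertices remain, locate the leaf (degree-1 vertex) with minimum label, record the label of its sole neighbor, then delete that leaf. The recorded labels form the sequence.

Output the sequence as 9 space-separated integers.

Answer: 3 4 3 3 7 5 6 9 5

Derivation:
Step 1: leaves = {1,2,8,10,11}. Remove smallest leaf 1, emit neighbor 3.
Step 2: leaves = {2,8,10,11}. Remove smallest leaf 2, emit neighbor 4.
Step 3: leaves = {4,8,10,11}. Remove smallest leaf 4, emit neighbor 3.
Step 4: leaves = {8,10,11}. Remove smallest leaf 8, emit neighbor 3.
Step 5: leaves = {3,10,11}. Remove smallest leaf 3, emit neighbor 7.
Step 6: leaves = {7,10,11}. Remove smallest leaf 7, emit neighbor 5.
Step 7: leaves = {10,11}. Remove smallest leaf 10, emit neighbor 6.
Step 8: leaves = {6,11}. Remove smallest leaf 6, emit neighbor 9.
Step 9: leaves = {9,11}. Remove smallest leaf 9, emit neighbor 5.
Done: 2 vertices remain (5, 11). Sequence = [3 4 3 3 7 5 6 9 5]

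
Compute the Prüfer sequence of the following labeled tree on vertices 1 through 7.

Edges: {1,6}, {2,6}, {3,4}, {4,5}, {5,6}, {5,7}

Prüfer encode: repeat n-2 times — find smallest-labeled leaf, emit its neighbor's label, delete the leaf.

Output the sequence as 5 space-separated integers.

Step 1: leaves = {1,2,3,7}. Remove smallest leaf 1, emit neighbor 6.
Step 2: leaves = {2,3,7}. Remove smallest leaf 2, emit neighbor 6.
Step 3: leaves = {3,6,7}. Remove smallest leaf 3, emit neighbor 4.
Step 4: leaves = {4,6,7}. Remove smallest leaf 4, emit neighbor 5.
Step 5: leaves = {6,7}. Remove smallest leaf 6, emit neighbor 5.
Done: 2 vertices remain (5, 7). Sequence = [6 6 4 5 5]

Answer: 6 6 4 5 5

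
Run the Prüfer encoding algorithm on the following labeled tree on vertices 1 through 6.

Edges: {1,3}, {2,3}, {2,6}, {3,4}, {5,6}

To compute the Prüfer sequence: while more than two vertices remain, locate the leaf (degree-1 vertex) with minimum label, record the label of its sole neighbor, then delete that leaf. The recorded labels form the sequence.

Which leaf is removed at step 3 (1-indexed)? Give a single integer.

Step 1: current leaves = {1,4,5}. Remove leaf 1 (neighbor: 3).
Step 2: current leaves = {4,5}. Remove leaf 4 (neighbor: 3).
Step 3: current leaves = {3,5}. Remove leaf 3 (neighbor: 2).

Answer: 3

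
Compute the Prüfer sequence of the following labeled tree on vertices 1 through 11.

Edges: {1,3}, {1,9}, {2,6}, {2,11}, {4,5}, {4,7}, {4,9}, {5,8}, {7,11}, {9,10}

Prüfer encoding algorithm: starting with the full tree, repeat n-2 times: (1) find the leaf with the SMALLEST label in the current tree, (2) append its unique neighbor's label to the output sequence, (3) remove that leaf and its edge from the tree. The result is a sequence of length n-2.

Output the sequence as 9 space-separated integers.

Answer: 1 9 2 11 5 4 9 4 7

Derivation:
Step 1: leaves = {3,6,8,10}. Remove smallest leaf 3, emit neighbor 1.
Step 2: leaves = {1,6,8,10}. Remove smallest leaf 1, emit neighbor 9.
Step 3: leaves = {6,8,10}. Remove smallest leaf 6, emit neighbor 2.
Step 4: leaves = {2,8,10}. Remove smallest leaf 2, emit neighbor 11.
Step 5: leaves = {8,10,11}. Remove smallest leaf 8, emit neighbor 5.
Step 6: leaves = {5,10,11}. Remove smallest leaf 5, emit neighbor 4.
Step 7: leaves = {10,11}. Remove smallest leaf 10, emit neighbor 9.
Step 8: leaves = {9,11}. Remove smallest leaf 9, emit neighbor 4.
Step 9: leaves = {4,11}. Remove smallest leaf 4, emit neighbor 7.
Done: 2 vertices remain (7, 11). Sequence = [1 9 2 11 5 4 9 4 7]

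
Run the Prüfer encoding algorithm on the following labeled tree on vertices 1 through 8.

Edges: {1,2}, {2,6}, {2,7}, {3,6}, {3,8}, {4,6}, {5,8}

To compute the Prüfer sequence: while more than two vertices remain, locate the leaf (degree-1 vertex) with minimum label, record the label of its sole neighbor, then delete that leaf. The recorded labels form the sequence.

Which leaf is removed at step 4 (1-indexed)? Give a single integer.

Step 1: current leaves = {1,4,5,7}. Remove leaf 1 (neighbor: 2).
Step 2: current leaves = {4,5,7}. Remove leaf 4 (neighbor: 6).
Step 3: current leaves = {5,7}. Remove leaf 5 (neighbor: 8).
Step 4: current leaves = {7,8}. Remove leaf 7 (neighbor: 2).

Answer: 7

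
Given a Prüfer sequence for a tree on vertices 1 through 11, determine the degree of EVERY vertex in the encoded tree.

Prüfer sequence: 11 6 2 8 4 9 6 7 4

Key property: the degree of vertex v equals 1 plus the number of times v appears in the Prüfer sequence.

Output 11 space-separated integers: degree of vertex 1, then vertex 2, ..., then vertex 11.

p_1 = 11: count[11] becomes 1
p_2 = 6: count[6] becomes 1
p_3 = 2: count[2] becomes 1
p_4 = 8: count[8] becomes 1
p_5 = 4: count[4] becomes 1
p_6 = 9: count[9] becomes 1
p_7 = 6: count[6] becomes 2
p_8 = 7: count[7] becomes 1
p_9 = 4: count[4] becomes 2
Degrees (1 + count): deg[1]=1+0=1, deg[2]=1+1=2, deg[3]=1+0=1, deg[4]=1+2=3, deg[5]=1+0=1, deg[6]=1+2=3, deg[7]=1+1=2, deg[8]=1+1=2, deg[9]=1+1=2, deg[10]=1+0=1, deg[11]=1+1=2

Answer: 1 2 1 3 1 3 2 2 2 1 2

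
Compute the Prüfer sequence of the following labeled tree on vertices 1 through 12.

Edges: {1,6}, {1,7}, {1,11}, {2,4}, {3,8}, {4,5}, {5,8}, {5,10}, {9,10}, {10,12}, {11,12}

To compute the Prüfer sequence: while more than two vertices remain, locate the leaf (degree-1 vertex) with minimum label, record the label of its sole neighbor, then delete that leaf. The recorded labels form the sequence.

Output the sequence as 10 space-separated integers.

Answer: 4 8 5 1 1 11 5 10 10 12

Derivation:
Step 1: leaves = {2,3,6,7,9}. Remove smallest leaf 2, emit neighbor 4.
Step 2: leaves = {3,4,6,7,9}. Remove smallest leaf 3, emit neighbor 8.
Step 3: leaves = {4,6,7,8,9}. Remove smallest leaf 4, emit neighbor 5.
Step 4: leaves = {6,7,8,9}. Remove smallest leaf 6, emit neighbor 1.
Step 5: leaves = {7,8,9}. Remove smallest leaf 7, emit neighbor 1.
Step 6: leaves = {1,8,9}. Remove smallest leaf 1, emit neighbor 11.
Step 7: leaves = {8,9,11}. Remove smallest leaf 8, emit neighbor 5.
Step 8: leaves = {5,9,11}. Remove smallest leaf 5, emit neighbor 10.
Step 9: leaves = {9,11}. Remove smallest leaf 9, emit neighbor 10.
Step 10: leaves = {10,11}. Remove smallest leaf 10, emit neighbor 12.
Done: 2 vertices remain (11, 12). Sequence = [4 8 5 1 1 11 5 10 10 12]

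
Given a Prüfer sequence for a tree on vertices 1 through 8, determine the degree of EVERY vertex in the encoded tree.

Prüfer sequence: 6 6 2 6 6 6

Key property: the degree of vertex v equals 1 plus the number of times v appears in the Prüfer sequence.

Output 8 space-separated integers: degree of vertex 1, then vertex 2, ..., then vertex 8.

p_1 = 6: count[6] becomes 1
p_2 = 6: count[6] becomes 2
p_3 = 2: count[2] becomes 1
p_4 = 6: count[6] becomes 3
p_5 = 6: count[6] becomes 4
p_6 = 6: count[6] becomes 5
Degrees (1 + count): deg[1]=1+0=1, deg[2]=1+1=2, deg[3]=1+0=1, deg[4]=1+0=1, deg[5]=1+0=1, deg[6]=1+5=6, deg[7]=1+0=1, deg[8]=1+0=1

Answer: 1 2 1 1 1 6 1 1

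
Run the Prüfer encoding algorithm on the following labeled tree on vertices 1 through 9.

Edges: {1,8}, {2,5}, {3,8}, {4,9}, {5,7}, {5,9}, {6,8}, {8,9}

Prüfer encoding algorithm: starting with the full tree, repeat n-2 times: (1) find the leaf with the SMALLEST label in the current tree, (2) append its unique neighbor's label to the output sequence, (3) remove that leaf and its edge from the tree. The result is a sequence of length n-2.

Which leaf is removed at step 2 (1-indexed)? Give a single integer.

Step 1: current leaves = {1,2,3,4,6,7}. Remove leaf 1 (neighbor: 8).
Step 2: current leaves = {2,3,4,6,7}. Remove leaf 2 (neighbor: 5).

Answer: 2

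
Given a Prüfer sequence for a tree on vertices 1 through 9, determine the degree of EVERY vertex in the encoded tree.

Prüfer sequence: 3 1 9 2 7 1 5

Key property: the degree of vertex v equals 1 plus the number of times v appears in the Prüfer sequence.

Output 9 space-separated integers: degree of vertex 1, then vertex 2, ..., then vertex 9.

Answer: 3 2 2 1 2 1 2 1 2

Derivation:
p_1 = 3: count[3] becomes 1
p_2 = 1: count[1] becomes 1
p_3 = 9: count[9] becomes 1
p_4 = 2: count[2] becomes 1
p_5 = 7: count[7] becomes 1
p_6 = 1: count[1] becomes 2
p_7 = 5: count[5] becomes 1
Degrees (1 + count): deg[1]=1+2=3, deg[2]=1+1=2, deg[3]=1+1=2, deg[4]=1+0=1, deg[5]=1+1=2, deg[6]=1+0=1, deg[7]=1+1=2, deg[8]=1+0=1, deg[9]=1+1=2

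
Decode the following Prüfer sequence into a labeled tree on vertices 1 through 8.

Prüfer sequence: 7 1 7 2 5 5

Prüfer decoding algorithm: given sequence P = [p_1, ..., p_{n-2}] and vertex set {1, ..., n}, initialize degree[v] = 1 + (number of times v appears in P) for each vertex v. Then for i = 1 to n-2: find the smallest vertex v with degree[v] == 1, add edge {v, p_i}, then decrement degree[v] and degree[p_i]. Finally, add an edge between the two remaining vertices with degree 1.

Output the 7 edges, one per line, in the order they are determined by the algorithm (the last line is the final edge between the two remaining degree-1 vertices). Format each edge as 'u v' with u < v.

Initial degrees: {1:2, 2:2, 3:1, 4:1, 5:3, 6:1, 7:3, 8:1}
Step 1: smallest deg-1 vertex = 3, p_1 = 7. Add edge {3,7}. Now deg[3]=0, deg[7]=2.
Step 2: smallest deg-1 vertex = 4, p_2 = 1. Add edge {1,4}. Now deg[4]=0, deg[1]=1.
Step 3: smallest deg-1 vertex = 1, p_3 = 7. Add edge {1,7}. Now deg[1]=0, deg[7]=1.
Step 4: smallest deg-1 vertex = 6, p_4 = 2. Add edge {2,6}. Now deg[6]=0, deg[2]=1.
Step 5: smallest deg-1 vertex = 2, p_5 = 5. Add edge {2,5}. Now deg[2]=0, deg[5]=2.
Step 6: smallest deg-1 vertex = 7, p_6 = 5. Add edge {5,7}. Now deg[7]=0, deg[5]=1.
Final: two remaining deg-1 vertices are 5, 8. Add edge {5,8}.

Answer: 3 7
1 4
1 7
2 6
2 5
5 7
5 8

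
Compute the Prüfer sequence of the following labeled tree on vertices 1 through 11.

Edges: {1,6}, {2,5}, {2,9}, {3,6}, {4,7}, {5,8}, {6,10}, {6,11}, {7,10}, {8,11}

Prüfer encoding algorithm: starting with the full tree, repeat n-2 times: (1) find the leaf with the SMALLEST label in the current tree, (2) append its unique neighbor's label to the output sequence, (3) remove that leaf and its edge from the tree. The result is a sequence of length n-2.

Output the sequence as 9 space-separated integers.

Step 1: leaves = {1,3,4,9}. Remove smallest leaf 1, emit neighbor 6.
Step 2: leaves = {3,4,9}. Remove smallest leaf 3, emit neighbor 6.
Step 3: leaves = {4,9}. Remove smallest leaf 4, emit neighbor 7.
Step 4: leaves = {7,9}. Remove smallest leaf 7, emit neighbor 10.
Step 5: leaves = {9,10}. Remove smallest leaf 9, emit neighbor 2.
Step 6: leaves = {2,10}. Remove smallest leaf 2, emit neighbor 5.
Step 7: leaves = {5,10}. Remove smallest leaf 5, emit neighbor 8.
Step 8: leaves = {8,10}. Remove smallest leaf 8, emit neighbor 11.
Step 9: leaves = {10,11}. Remove smallest leaf 10, emit neighbor 6.
Done: 2 vertices remain (6, 11). Sequence = [6 6 7 10 2 5 8 11 6]

Answer: 6 6 7 10 2 5 8 11 6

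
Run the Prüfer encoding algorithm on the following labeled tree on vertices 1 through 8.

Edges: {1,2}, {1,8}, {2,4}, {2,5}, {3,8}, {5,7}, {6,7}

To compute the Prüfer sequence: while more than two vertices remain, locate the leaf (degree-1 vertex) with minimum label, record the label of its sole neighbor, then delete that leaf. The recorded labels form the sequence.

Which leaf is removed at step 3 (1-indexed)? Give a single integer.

Step 1: current leaves = {3,4,6}. Remove leaf 3 (neighbor: 8).
Step 2: current leaves = {4,6,8}. Remove leaf 4 (neighbor: 2).
Step 3: current leaves = {6,8}. Remove leaf 6 (neighbor: 7).

Answer: 6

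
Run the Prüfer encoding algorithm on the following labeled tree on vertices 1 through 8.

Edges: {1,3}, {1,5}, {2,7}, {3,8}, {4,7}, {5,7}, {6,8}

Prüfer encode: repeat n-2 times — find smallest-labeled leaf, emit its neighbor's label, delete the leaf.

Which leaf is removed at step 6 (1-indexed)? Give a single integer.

Step 1: current leaves = {2,4,6}. Remove leaf 2 (neighbor: 7).
Step 2: current leaves = {4,6}. Remove leaf 4 (neighbor: 7).
Step 3: current leaves = {6,7}. Remove leaf 6 (neighbor: 8).
Step 4: current leaves = {7,8}. Remove leaf 7 (neighbor: 5).
Step 5: current leaves = {5,8}. Remove leaf 5 (neighbor: 1).
Step 6: current leaves = {1,8}. Remove leaf 1 (neighbor: 3).

Answer: 1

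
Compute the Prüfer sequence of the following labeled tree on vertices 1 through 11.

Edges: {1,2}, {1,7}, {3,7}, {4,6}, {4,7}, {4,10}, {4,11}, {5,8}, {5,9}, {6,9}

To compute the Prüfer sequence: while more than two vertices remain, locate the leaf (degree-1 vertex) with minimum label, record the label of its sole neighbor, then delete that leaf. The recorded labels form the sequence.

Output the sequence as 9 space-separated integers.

Answer: 1 7 7 4 5 9 6 4 4

Derivation:
Step 1: leaves = {2,3,8,10,11}. Remove smallest leaf 2, emit neighbor 1.
Step 2: leaves = {1,3,8,10,11}. Remove smallest leaf 1, emit neighbor 7.
Step 3: leaves = {3,8,10,11}. Remove smallest leaf 3, emit neighbor 7.
Step 4: leaves = {7,8,10,11}. Remove smallest leaf 7, emit neighbor 4.
Step 5: leaves = {8,10,11}. Remove smallest leaf 8, emit neighbor 5.
Step 6: leaves = {5,10,11}. Remove smallest leaf 5, emit neighbor 9.
Step 7: leaves = {9,10,11}. Remove smallest leaf 9, emit neighbor 6.
Step 8: leaves = {6,10,11}. Remove smallest leaf 6, emit neighbor 4.
Step 9: leaves = {10,11}. Remove smallest leaf 10, emit neighbor 4.
Done: 2 vertices remain (4, 11). Sequence = [1 7 7 4 5 9 6 4 4]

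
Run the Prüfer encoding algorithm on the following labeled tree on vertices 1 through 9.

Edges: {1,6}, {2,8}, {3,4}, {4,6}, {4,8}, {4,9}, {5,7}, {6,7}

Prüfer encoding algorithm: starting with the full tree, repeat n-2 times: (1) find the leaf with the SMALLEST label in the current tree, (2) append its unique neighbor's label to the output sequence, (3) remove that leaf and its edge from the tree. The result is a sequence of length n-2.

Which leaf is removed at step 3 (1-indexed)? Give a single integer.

Answer: 3

Derivation:
Step 1: current leaves = {1,2,3,5,9}. Remove leaf 1 (neighbor: 6).
Step 2: current leaves = {2,3,5,9}. Remove leaf 2 (neighbor: 8).
Step 3: current leaves = {3,5,8,9}. Remove leaf 3 (neighbor: 4).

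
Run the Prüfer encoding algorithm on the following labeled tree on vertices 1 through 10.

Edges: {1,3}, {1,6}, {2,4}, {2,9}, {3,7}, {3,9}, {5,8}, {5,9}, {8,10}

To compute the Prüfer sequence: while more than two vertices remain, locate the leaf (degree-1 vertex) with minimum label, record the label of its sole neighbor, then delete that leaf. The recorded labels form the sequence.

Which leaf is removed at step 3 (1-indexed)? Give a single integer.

Answer: 6

Derivation:
Step 1: current leaves = {4,6,7,10}. Remove leaf 4 (neighbor: 2).
Step 2: current leaves = {2,6,7,10}. Remove leaf 2 (neighbor: 9).
Step 3: current leaves = {6,7,10}. Remove leaf 6 (neighbor: 1).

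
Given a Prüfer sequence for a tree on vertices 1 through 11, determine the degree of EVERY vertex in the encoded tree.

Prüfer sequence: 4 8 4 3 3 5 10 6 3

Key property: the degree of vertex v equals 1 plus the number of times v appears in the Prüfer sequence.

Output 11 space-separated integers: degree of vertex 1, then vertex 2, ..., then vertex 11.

p_1 = 4: count[4] becomes 1
p_2 = 8: count[8] becomes 1
p_3 = 4: count[4] becomes 2
p_4 = 3: count[3] becomes 1
p_5 = 3: count[3] becomes 2
p_6 = 5: count[5] becomes 1
p_7 = 10: count[10] becomes 1
p_8 = 6: count[6] becomes 1
p_9 = 3: count[3] becomes 3
Degrees (1 + count): deg[1]=1+0=1, deg[2]=1+0=1, deg[3]=1+3=4, deg[4]=1+2=3, deg[5]=1+1=2, deg[6]=1+1=2, deg[7]=1+0=1, deg[8]=1+1=2, deg[9]=1+0=1, deg[10]=1+1=2, deg[11]=1+0=1

Answer: 1 1 4 3 2 2 1 2 1 2 1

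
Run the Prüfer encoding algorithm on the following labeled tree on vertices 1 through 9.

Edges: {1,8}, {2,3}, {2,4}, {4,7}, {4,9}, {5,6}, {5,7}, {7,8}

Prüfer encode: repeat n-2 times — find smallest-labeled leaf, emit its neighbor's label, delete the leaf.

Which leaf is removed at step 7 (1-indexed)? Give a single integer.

Answer: 7

Derivation:
Step 1: current leaves = {1,3,6,9}. Remove leaf 1 (neighbor: 8).
Step 2: current leaves = {3,6,8,9}. Remove leaf 3 (neighbor: 2).
Step 3: current leaves = {2,6,8,9}. Remove leaf 2 (neighbor: 4).
Step 4: current leaves = {6,8,9}. Remove leaf 6 (neighbor: 5).
Step 5: current leaves = {5,8,9}. Remove leaf 5 (neighbor: 7).
Step 6: current leaves = {8,9}. Remove leaf 8 (neighbor: 7).
Step 7: current leaves = {7,9}. Remove leaf 7 (neighbor: 4).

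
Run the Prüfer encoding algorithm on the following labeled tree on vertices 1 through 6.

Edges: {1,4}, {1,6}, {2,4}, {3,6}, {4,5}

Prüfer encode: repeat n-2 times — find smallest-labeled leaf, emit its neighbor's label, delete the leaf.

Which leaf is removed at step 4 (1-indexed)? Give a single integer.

Answer: 4

Derivation:
Step 1: current leaves = {2,3,5}. Remove leaf 2 (neighbor: 4).
Step 2: current leaves = {3,5}. Remove leaf 3 (neighbor: 6).
Step 3: current leaves = {5,6}. Remove leaf 5 (neighbor: 4).
Step 4: current leaves = {4,6}. Remove leaf 4 (neighbor: 1).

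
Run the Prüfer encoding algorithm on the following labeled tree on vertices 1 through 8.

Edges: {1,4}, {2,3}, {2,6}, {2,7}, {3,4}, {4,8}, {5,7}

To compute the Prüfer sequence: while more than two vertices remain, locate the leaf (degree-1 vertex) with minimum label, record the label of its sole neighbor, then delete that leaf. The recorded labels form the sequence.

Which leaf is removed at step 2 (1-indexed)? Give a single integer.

Answer: 5

Derivation:
Step 1: current leaves = {1,5,6,8}. Remove leaf 1 (neighbor: 4).
Step 2: current leaves = {5,6,8}. Remove leaf 5 (neighbor: 7).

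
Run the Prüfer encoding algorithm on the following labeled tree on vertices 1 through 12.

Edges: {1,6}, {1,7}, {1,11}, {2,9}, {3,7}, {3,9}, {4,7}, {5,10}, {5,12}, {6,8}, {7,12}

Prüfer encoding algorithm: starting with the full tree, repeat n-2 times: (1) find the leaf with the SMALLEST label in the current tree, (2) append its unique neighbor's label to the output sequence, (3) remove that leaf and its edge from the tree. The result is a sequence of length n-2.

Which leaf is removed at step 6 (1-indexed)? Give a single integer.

Answer: 3

Derivation:
Step 1: current leaves = {2,4,8,10,11}. Remove leaf 2 (neighbor: 9).
Step 2: current leaves = {4,8,9,10,11}. Remove leaf 4 (neighbor: 7).
Step 3: current leaves = {8,9,10,11}. Remove leaf 8 (neighbor: 6).
Step 4: current leaves = {6,9,10,11}. Remove leaf 6 (neighbor: 1).
Step 5: current leaves = {9,10,11}. Remove leaf 9 (neighbor: 3).
Step 6: current leaves = {3,10,11}. Remove leaf 3 (neighbor: 7).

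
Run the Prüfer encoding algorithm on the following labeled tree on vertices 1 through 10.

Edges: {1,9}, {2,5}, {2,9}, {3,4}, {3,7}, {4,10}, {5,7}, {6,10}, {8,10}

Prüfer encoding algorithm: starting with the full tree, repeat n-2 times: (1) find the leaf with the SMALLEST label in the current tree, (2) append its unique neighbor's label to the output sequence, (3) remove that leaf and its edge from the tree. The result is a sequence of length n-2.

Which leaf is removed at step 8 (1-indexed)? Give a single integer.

Step 1: current leaves = {1,6,8}. Remove leaf 1 (neighbor: 9).
Step 2: current leaves = {6,8,9}. Remove leaf 6 (neighbor: 10).
Step 3: current leaves = {8,9}. Remove leaf 8 (neighbor: 10).
Step 4: current leaves = {9,10}. Remove leaf 9 (neighbor: 2).
Step 5: current leaves = {2,10}. Remove leaf 2 (neighbor: 5).
Step 6: current leaves = {5,10}. Remove leaf 5 (neighbor: 7).
Step 7: current leaves = {7,10}. Remove leaf 7 (neighbor: 3).
Step 8: current leaves = {3,10}. Remove leaf 3 (neighbor: 4).

Answer: 3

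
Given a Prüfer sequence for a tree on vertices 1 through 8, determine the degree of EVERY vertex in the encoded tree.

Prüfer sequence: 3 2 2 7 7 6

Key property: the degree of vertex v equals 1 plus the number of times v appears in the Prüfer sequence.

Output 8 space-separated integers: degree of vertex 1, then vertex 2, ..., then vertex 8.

Answer: 1 3 2 1 1 2 3 1

Derivation:
p_1 = 3: count[3] becomes 1
p_2 = 2: count[2] becomes 1
p_3 = 2: count[2] becomes 2
p_4 = 7: count[7] becomes 1
p_5 = 7: count[7] becomes 2
p_6 = 6: count[6] becomes 1
Degrees (1 + count): deg[1]=1+0=1, deg[2]=1+2=3, deg[3]=1+1=2, deg[4]=1+0=1, deg[5]=1+0=1, deg[6]=1+1=2, deg[7]=1+2=3, deg[8]=1+0=1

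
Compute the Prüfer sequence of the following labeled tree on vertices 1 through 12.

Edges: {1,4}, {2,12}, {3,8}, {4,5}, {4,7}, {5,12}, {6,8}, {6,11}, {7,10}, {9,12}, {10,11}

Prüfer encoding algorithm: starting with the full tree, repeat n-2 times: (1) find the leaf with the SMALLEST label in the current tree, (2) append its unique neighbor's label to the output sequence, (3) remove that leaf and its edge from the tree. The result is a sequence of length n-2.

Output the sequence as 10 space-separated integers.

Answer: 4 12 8 6 11 12 10 7 4 5

Derivation:
Step 1: leaves = {1,2,3,9}. Remove smallest leaf 1, emit neighbor 4.
Step 2: leaves = {2,3,9}. Remove smallest leaf 2, emit neighbor 12.
Step 3: leaves = {3,9}. Remove smallest leaf 3, emit neighbor 8.
Step 4: leaves = {8,9}. Remove smallest leaf 8, emit neighbor 6.
Step 5: leaves = {6,9}. Remove smallest leaf 6, emit neighbor 11.
Step 6: leaves = {9,11}. Remove smallest leaf 9, emit neighbor 12.
Step 7: leaves = {11,12}. Remove smallest leaf 11, emit neighbor 10.
Step 8: leaves = {10,12}. Remove smallest leaf 10, emit neighbor 7.
Step 9: leaves = {7,12}. Remove smallest leaf 7, emit neighbor 4.
Step 10: leaves = {4,12}. Remove smallest leaf 4, emit neighbor 5.
Done: 2 vertices remain (5, 12). Sequence = [4 12 8 6 11 12 10 7 4 5]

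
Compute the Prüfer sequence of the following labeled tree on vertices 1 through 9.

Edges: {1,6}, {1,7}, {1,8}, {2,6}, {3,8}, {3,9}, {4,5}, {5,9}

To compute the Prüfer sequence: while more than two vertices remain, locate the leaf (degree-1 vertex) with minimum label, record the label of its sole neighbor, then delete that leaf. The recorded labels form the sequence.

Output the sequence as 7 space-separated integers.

Step 1: leaves = {2,4,7}. Remove smallest leaf 2, emit neighbor 6.
Step 2: leaves = {4,6,7}. Remove smallest leaf 4, emit neighbor 5.
Step 3: leaves = {5,6,7}. Remove smallest leaf 5, emit neighbor 9.
Step 4: leaves = {6,7,9}. Remove smallest leaf 6, emit neighbor 1.
Step 5: leaves = {7,9}. Remove smallest leaf 7, emit neighbor 1.
Step 6: leaves = {1,9}. Remove smallest leaf 1, emit neighbor 8.
Step 7: leaves = {8,9}. Remove smallest leaf 8, emit neighbor 3.
Done: 2 vertices remain (3, 9). Sequence = [6 5 9 1 1 8 3]

Answer: 6 5 9 1 1 8 3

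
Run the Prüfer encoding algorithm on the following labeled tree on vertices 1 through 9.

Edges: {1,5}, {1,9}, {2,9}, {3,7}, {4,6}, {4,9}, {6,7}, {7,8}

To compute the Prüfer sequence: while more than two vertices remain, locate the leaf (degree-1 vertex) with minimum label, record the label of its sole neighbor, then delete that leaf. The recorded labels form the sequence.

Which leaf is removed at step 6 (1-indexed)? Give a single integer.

Step 1: current leaves = {2,3,5,8}. Remove leaf 2 (neighbor: 9).
Step 2: current leaves = {3,5,8}. Remove leaf 3 (neighbor: 7).
Step 3: current leaves = {5,8}. Remove leaf 5 (neighbor: 1).
Step 4: current leaves = {1,8}. Remove leaf 1 (neighbor: 9).
Step 5: current leaves = {8,9}. Remove leaf 8 (neighbor: 7).
Step 6: current leaves = {7,9}. Remove leaf 7 (neighbor: 6).

Answer: 7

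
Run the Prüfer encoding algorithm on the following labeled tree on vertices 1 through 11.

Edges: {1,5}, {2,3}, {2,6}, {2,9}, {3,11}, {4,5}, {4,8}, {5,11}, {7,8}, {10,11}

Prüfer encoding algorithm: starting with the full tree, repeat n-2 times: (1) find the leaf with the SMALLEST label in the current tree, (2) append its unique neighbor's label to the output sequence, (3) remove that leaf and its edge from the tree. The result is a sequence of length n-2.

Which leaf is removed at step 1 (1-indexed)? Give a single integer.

Step 1: current leaves = {1,6,7,9,10}. Remove leaf 1 (neighbor: 5).

Answer: 1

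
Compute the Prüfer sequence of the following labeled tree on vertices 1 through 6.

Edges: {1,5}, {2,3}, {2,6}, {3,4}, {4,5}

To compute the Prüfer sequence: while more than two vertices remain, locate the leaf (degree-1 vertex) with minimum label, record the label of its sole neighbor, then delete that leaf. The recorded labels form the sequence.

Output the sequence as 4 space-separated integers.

Answer: 5 4 3 2

Derivation:
Step 1: leaves = {1,6}. Remove smallest leaf 1, emit neighbor 5.
Step 2: leaves = {5,6}. Remove smallest leaf 5, emit neighbor 4.
Step 3: leaves = {4,6}. Remove smallest leaf 4, emit neighbor 3.
Step 4: leaves = {3,6}. Remove smallest leaf 3, emit neighbor 2.
Done: 2 vertices remain (2, 6). Sequence = [5 4 3 2]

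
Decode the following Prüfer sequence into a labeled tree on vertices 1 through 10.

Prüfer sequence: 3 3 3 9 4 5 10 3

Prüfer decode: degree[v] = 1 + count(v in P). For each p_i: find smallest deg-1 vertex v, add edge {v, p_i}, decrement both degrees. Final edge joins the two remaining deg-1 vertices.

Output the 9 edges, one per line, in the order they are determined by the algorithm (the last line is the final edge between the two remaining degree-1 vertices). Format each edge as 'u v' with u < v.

Initial degrees: {1:1, 2:1, 3:5, 4:2, 5:2, 6:1, 7:1, 8:1, 9:2, 10:2}
Step 1: smallest deg-1 vertex = 1, p_1 = 3. Add edge {1,3}. Now deg[1]=0, deg[3]=4.
Step 2: smallest deg-1 vertex = 2, p_2 = 3. Add edge {2,3}. Now deg[2]=0, deg[3]=3.
Step 3: smallest deg-1 vertex = 6, p_3 = 3. Add edge {3,6}. Now deg[6]=0, deg[3]=2.
Step 4: smallest deg-1 vertex = 7, p_4 = 9. Add edge {7,9}. Now deg[7]=0, deg[9]=1.
Step 5: smallest deg-1 vertex = 8, p_5 = 4. Add edge {4,8}. Now deg[8]=0, deg[4]=1.
Step 6: smallest deg-1 vertex = 4, p_6 = 5. Add edge {4,5}. Now deg[4]=0, deg[5]=1.
Step 7: smallest deg-1 vertex = 5, p_7 = 10. Add edge {5,10}. Now deg[5]=0, deg[10]=1.
Step 8: smallest deg-1 vertex = 9, p_8 = 3. Add edge {3,9}. Now deg[9]=0, deg[3]=1.
Final: two remaining deg-1 vertices are 3, 10. Add edge {3,10}.

Answer: 1 3
2 3
3 6
7 9
4 8
4 5
5 10
3 9
3 10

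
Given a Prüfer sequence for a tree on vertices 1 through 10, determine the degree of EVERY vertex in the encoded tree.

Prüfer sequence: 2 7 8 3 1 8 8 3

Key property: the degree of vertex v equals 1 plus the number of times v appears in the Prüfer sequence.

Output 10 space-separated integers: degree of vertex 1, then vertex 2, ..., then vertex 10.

p_1 = 2: count[2] becomes 1
p_2 = 7: count[7] becomes 1
p_3 = 8: count[8] becomes 1
p_4 = 3: count[3] becomes 1
p_5 = 1: count[1] becomes 1
p_6 = 8: count[8] becomes 2
p_7 = 8: count[8] becomes 3
p_8 = 3: count[3] becomes 2
Degrees (1 + count): deg[1]=1+1=2, deg[2]=1+1=2, deg[3]=1+2=3, deg[4]=1+0=1, deg[5]=1+0=1, deg[6]=1+0=1, deg[7]=1+1=2, deg[8]=1+3=4, deg[9]=1+0=1, deg[10]=1+0=1

Answer: 2 2 3 1 1 1 2 4 1 1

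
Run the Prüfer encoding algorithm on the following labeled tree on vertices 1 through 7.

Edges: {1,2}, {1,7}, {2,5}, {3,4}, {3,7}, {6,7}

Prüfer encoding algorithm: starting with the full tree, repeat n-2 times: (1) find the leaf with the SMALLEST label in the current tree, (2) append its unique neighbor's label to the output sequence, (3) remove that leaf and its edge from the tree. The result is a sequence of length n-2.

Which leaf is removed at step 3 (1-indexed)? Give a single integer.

Answer: 5

Derivation:
Step 1: current leaves = {4,5,6}. Remove leaf 4 (neighbor: 3).
Step 2: current leaves = {3,5,6}. Remove leaf 3 (neighbor: 7).
Step 3: current leaves = {5,6}. Remove leaf 5 (neighbor: 2).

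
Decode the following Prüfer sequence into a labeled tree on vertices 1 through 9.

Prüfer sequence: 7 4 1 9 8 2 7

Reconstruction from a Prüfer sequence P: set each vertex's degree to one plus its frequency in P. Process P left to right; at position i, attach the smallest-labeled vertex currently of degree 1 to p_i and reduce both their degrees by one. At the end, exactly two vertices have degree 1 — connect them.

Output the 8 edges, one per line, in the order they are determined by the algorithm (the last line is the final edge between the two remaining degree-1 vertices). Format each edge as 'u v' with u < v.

Initial degrees: {1:2, 2:2, 3:1, 4:2, 5:1, 6:1, 7:3, 8:2, 9:2}
Step 1: smallest deg-1 vertex = 3, p_1 = 7. Add edge {3,7}. Now deg[3]=0, deg[7]=2.
Step 2: smallest deg-1 vertex = 5, p_2 = 4. Add edge {4,5}. Now deg[5]=0, deg[4]=1.
Step 3: smallest deg-1 vertex = 4, p_3 = 1. Add edge {1,4}. Now deg[4]=0, deg[1]=1.
Step 4: smallest deg-1 vertex = 1, p_4 = 9. Add edge {1,9}. Now deg[1]=0, deg[9]=1.
Step 5: smallest deg-1 vertex = 6, p_5 = 8. Add edge {6,8}. Now deg[6]=0, deg[8]=1.
Step 6: smallest deg-1 vertex = 8, p_6 = 2. Add edge {2,8}. Now deg[8]=0, deg[2]=1.
Step 7: smallest deg-1 vertex = 2, p_7 = 7. Add edge {2,7}. Now deg[2]=0, deg[7]=1.
Final: two remaining deg-1 vertices are 7, 9. Add edge {7,9}.

Answer: 3 7
4 5
1 4
1 9
6 8
2 8
2 7
7 9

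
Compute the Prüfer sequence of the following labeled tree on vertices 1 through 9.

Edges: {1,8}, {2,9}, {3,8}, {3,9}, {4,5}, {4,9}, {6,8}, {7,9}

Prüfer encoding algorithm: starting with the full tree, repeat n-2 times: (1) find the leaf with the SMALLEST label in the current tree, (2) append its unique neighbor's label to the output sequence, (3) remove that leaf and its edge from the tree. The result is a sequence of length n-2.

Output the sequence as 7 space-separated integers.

Answer: 8 9 4 9 8 9 3

Derivation:
Step 1: leaves = {1,2,5,6,7}. Remove smallest leaf 1, emit neighbor 8.
Step 2: leaves = {2,5,6,7}. Remove smallest leaf 2, emit neighbor 9.
Step 3: leaves = {5,6,7}. Remove smallest leaf 5, emit neighbor 4.
Step 4: leaves = {4,6,7}. Remove smallest leaf 4, emit neighbor 9.
Step 5: leaves = {6,7}. Remove smallest leaf 6, emit neighbor 8.
Step 6: leaves = {7,8}. Remove smallest leaf 7, emit neighbor 9.
Step 7: leaves = {8,9}. Remove smallest leaf 8, emit neighbor 3.
Done: 2 vertices remain (3, 9). Sequence = [8 9 4 9 8 9 3]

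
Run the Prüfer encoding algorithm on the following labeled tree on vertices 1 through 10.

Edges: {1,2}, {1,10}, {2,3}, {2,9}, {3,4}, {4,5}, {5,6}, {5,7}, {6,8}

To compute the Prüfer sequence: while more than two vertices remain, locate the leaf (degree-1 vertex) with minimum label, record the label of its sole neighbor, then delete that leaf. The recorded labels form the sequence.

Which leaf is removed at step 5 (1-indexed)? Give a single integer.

Step 1: current leaves = {7,8,9,10}. Remove leaf 7 (neighbor: 5).
Step 2: current leaves = {8,9,10}. Remove leaf 8 (neighbor: 6).
Step 3: current leaves = {6,9,10}. Remove leaf 6 (neighbor: 5).
Step 4: current leaves = {5,9,10}. Remove leaf 5 (neighbor: 4).
Step 5: current leaves = {4,9,10}. Remove leaf 4 (neighbor: 3).

Answer: 4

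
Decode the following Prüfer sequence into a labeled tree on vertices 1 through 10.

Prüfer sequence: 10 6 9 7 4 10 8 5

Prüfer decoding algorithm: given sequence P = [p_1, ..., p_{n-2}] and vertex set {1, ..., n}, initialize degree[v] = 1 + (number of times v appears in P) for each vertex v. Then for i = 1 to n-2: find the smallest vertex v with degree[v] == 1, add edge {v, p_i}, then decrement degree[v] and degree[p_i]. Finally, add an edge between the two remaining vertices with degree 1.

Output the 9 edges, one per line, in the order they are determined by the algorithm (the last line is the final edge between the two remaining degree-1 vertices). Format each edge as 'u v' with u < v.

Initial degrees: {1:1, 2:1, 3:1, 4:2, 5:2, 6:2, 7:2, 8:2, 9:2, 10:3}
Step 1: smallest deg-1 vertex = 1, p_1 = 10. Add edge {1,10}. Now deg[1]=0, deg[10]=2.
Step 2: smallest deg-1 vertex = 2, p_2 = 6. Add edge {2,6}. Now deg[2]=0, deg[6]=1.
Step 3: smallest deg-1 vertex = 3, p_3 = 9. Add edge {3,9}. Now deg[3]=0, deg[9]=1.
Step 4: smallest deg-1 vertex = 6, p_4 = 7. Add edge {6,7}. Now deg[6]=0, deg[7]=1.
Step 5: smallest deg-1 vertex = 7, p_5 = 4. Add edge {4,7}. Now deg[7]=0, deg[4]=1.
Step 6: smallest deg-1 vertex = 4, p_6 = 10. Add edge {4,10}. Now deg[4]=0, deg[10]=1.
Step 7: smallest deg-1 vertex = 9, p_7 = 8. Add edge {8,9}. Now deg[9]=0, deg[8]=1.
Step 8: smallest deg-1 vertex = 8, p_8 = 5. Add edge {5,8}. Now deg[8]=0, deg[5]=1.
Final: two remaining deg-1 vertices are 5, 10. Add edge {5,10}.

Answer: 1 10
2 6
3 9
6 7
4 7
4 10
8 9
5 8
5 10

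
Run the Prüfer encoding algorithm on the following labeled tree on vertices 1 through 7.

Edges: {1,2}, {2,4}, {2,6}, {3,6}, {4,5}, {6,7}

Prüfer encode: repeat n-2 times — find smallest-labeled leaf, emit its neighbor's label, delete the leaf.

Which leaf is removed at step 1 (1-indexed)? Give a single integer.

Step 1: current leaves = {1,3,5,7}. Remove leaf 1 (neighbor: 2).

Answer: 1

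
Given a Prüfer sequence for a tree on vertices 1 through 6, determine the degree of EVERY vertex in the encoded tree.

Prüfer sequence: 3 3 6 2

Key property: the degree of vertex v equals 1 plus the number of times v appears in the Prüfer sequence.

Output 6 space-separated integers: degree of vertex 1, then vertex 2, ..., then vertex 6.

Answer: 1 2 3 1 1 2

Derivation:
p_1 = 3: count[3] becomes 1
p_2 = 3: count[3] becomes 2
p_3 = 6: count[6] becomes 1
p_4 = 2: count[2] becomes 1
Degrees (1 + count): deg[1]=1+0=1, deg[2]=1+1=2, deg[3]=1+2=3, deg[4]=1+0=1, deg[5]=1+0=1, deg[6]=1+1=2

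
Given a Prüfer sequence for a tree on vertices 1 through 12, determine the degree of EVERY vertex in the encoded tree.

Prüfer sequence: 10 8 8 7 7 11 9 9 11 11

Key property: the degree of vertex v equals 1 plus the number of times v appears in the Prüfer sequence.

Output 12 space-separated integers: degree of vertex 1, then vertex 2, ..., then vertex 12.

p_1 = 10: count[10] becomes 1
p_2 = 8: count[8] becomes 1
p_3 = 8: count[8] becomes 2
p_4 = 7: count[7] becomes 1
p_5 = 7: count[7] becomes 2
p_6 = 11: count[11] becomes 1
p_7 = 9: count[9] becomes 1
p_8 = 9: count[9] becomes 2
p_9 = 11: count[11] becomes 2
p_10 = 11: count[11] becomes 3
Degrees (1 + count): deg[1]=1+0=1, deg[2]=1+0=1, deg[3]=1+0=1, deg[4]=1+0=1, deg[5]=1+0=1, deg[6]=1+0=1, deg[7]=1+2=3, deg[8]=1+2=3, deg[9]=1+2=3, deg[10]=1+1=2, deg[11]=1+3=4, deg[12]=1+0=1

Answer: 1 1 1 1 1 1 3 3 3 2 4 1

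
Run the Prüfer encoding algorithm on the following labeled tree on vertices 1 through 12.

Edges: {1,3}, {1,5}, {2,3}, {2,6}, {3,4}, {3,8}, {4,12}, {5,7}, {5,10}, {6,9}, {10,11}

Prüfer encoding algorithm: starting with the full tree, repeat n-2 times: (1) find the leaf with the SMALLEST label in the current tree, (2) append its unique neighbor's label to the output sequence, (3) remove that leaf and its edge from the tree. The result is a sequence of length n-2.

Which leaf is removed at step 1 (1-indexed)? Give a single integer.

Step 1: current leaves = {7,8,9,11,12}. Remove leaf 7 (neighbor: 5).

Answer: 7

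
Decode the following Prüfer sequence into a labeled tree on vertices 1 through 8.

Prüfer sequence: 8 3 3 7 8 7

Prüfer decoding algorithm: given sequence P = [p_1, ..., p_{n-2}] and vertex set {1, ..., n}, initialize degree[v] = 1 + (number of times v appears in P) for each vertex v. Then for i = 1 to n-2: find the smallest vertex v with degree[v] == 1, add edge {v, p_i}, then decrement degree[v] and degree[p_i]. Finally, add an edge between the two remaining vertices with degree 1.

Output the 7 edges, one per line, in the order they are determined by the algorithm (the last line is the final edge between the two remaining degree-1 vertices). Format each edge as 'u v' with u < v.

Initial degrees: {1:1, 2:1, 3:3, 4:1, 5:1, 6:1, 7:3, 8:3}
Step 1: smallest deg-1 vertex = 1, p_1 = 8. Add edge {1,8}. Now deg[1]=0, deg[8]=2.
Step 2: smallest deg-1 vertex = 2, p_2 = 3. Add edge {2,3}. Now deg[2]=0, deg[3]=2.
Step 3: smallest deg-1 vertex = 4, p_3 = 3. Add edge {3,4}. Now deg[4]=0, deg[3]=1.
Step 4: smallest deg-1 vertex = 3, p_4 = 7. Add edge {3,7}. Now deg[3]=0, deg[7]=2.
Step 5: smallest deg-1 vertex = 5, p_5 = 8. Add edge {5,8}. Now deg[5]=0, deg[8]=1.
Step 6: smallest deg-1 vertex = 6, p_6 = 7. Add edge {6,7}. Now deg[6]=0, deg[7]=1.
Final: two remaining deg-1 vertices are 7, 8. Add edge {7,8}.

Answer: 1 8
2 3
3 4
3 7
5 8
6 7
7 8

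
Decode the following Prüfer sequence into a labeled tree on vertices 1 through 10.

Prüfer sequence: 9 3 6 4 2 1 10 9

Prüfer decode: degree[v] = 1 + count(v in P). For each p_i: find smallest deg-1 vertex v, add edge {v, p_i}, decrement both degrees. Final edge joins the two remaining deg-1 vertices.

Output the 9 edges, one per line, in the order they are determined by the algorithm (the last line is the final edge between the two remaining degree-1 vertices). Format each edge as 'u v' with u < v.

Initial degrees: {1:2, 2:2, 3:2, 4:2, 5:1, 6:2, 7:1, 8:1, 9:3, 10:2}
Step 1: smallest deg-1 vertex = 5, p_1 = 9. Add edge {5,9}. Now deg[5]=0, deg[9]=2.
Step 2: smallest deg-1 vertex = 7, p_2 = 3. Add edge {3,7}. Now deg[7]=0, deg[3]=1.
Step 3: smallest deg-1 vertex = 3, p_3 = 6. Add edge {3,6}. Now deg[3]=0, deg[6]=1.
Step 4: smallest deg-1 vertex = 6, p_4 = 4. Add edge {4,6}. Now deg[6]=0, deg[4]=1.
Step 5: smallest deg-1 vertex = 4, p_5 = 2. Add edge {2,4}. Now deg[4]=0, deg[2]=1.
Step 6: smallest deg-1 vertex = 2, p_6 = 1. Add edge {1,2}. Now deg[2]=0, deg[1]=1.
Step 7: smallest deg-1 vertex = 1, p_7 = 10. Add edge {1,10}. Now deg[1]=0, deg[10]=1.
Step 8: smallest deg-1 vertex = 8, p_8 = 9. Add edge {8,9}. Now deg[8]=0, deg[9]=1.
Final: two remaining deg-1 vertices are 9, 10. Add edge {9,10}.

Answer: 5 9
3 7
3 6
4 6
2 4
1 2
1 10
8 9
9 10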